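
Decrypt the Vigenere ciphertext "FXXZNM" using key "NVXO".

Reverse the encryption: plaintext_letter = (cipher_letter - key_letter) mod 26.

Step 1: Extend key: NVXONV
Step 2: Decrypt each letter (c - k) mod 26:
  F(5) - N(13) = (5-13) mod 26 = 18 = S
  X(23) - V(21) = (23-21) mod 26 = 2 = C
  X(23) - X(23) = (23-23) mod 26 = 0 = A
  Z(25) - O(14) = (25-14) mod 26 = 11 = L
  N(13) - N(13) = (13-13) mod 26 = 0 = A
  M(12) - V(21) = (12-21) mod 26 = 17 = R
Plaintext: SCALAR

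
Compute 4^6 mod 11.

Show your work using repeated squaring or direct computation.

Step 1: Compute 4^6 mod 11 step by step, reducing modulo 11 at each step.
  4^1 mod 11 = 4
  4^2 mod 11 = (4 * 4) mod 11 = 5
  4^3 mod 11 = (5 * 4) mod 11 = 9
  4^4 mod 11 = (9 * 4) mod 11 = 3
  4^5 mod 11 = (3 * 4) mod 11 = 1
  4^6 mod 11 = (1 * 4) mod 11 = 4
Step 2: Result = 4.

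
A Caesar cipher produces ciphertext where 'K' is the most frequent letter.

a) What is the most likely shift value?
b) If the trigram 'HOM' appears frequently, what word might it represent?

Step 1: In English, 'E' is the most frequent letter (12.7%).
Step 2: The most frequent ciphertext letter is 'K' (position 10).
Step 3: Shift = (10 - 4) mod 26 = 6.
Step 4: Decrypt 'HOM' by shifting back 6:
  H -> B
  O -> I
  M -> G
Step 5: 'HOM' decrypts to 'BIG'.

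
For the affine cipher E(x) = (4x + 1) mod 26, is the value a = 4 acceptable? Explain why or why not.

Step 1: Compute gcd(4, 26).
Step 2: gcd(4, 26) = 2.
Since gcd = 2 != 1, 4 shares a common factor with 26, so it cannot be used.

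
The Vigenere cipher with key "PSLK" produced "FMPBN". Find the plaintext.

Step 1: Extend key: PSLKP
Step 2: Decrypt each letter (c - k) mod 26:
  F(5) - P(15) = (5-15) mod 26 = 16 = Q
  M(12) - S(18) = (12-18) mod 26 = 20 = U
  P(15) - L(11) = (15-11) mod 26 = 4 = E
  B(1) - K(10) = (1-10) mod 26 = 17 = R
  N(13) - P(15) = (13-15) mod 26 = 24 = Y
Plaintext: QUERY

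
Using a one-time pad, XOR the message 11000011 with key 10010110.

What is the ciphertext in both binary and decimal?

Step 1: Write out the XOR operation bit by bit:
  Message: 11000011
  Key:     10010110
  XOR:     01010101
Step 2: Convert to decimal: 01010101 = 85.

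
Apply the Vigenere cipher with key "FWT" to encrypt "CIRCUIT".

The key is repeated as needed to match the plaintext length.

Step 1: Repeat key to match plaintext length:
  Plaintext: CIRCUIT
  Key:       FWTFWTF
Step 2: Encrypt each letter:
  C(2) + F(5) = (2+5) mod 26 = 7 = H
  I(8) + W(22) = (8+22) mod 26 = 4 = E
  R(17) + T(19) = (17+19) mod 26 = 10 = K
  C(2) + F(5) = (2+5) mod 26 = 7 = H
  U(20) + W(22) = (20+22) mod 26 = 16 = Q
  I(8) + T(19) = (8+19) mod 26 = 1 = B
  T(19) + F(5) = (19+5) mod 26 = 24 = Y
Ciphertext: HEKHQBY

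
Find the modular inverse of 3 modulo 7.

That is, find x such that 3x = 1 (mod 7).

Step 1: We need x such that 3 * x = 1 (mod 7).
Step 2: Using the extended Euclidean algorithm or trial:
  3 * 5 = 15 = 2 * 7 + 1.
Step 3: Since 15 mod 7 = 1, the inverse is x = 5.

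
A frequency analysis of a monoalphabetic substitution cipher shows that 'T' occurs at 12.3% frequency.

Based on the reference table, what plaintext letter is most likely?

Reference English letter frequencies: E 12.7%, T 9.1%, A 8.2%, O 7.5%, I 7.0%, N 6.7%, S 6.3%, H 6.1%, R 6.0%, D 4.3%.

Step 1: The observed frequency is 12.3%.
Step 2: Compare with English frequencies:
  E: 12.7% (difference: 0.4%) <-- closest
  T: 9.1% (difference: 3.2%)
  A: 8.2% (difference: 4.1%)
  O: 7.5% (difference: 4.8%)
  I: 7.0% (difference: 5.3%)
  N: 6.7% (difference: 5.6%)
  S: 6.3% (difference: 6.0%)
  H: 6.1% (difference: 6.2%)
  R: 6.0% (difference: 6.3%)
  D: 4.3% (difference: 8.0%)
Step 3: 'T' most likely represents 'E' (frequency 12.7%).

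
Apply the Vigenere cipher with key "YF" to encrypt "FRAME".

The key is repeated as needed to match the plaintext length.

Step 1: Repeat key to match plaintext length:
  Plaintext: FRAME
  Key:       YFYFY
Step 2: Encrypt each letter:
  F(5) + Y(24) = (5+24) mod 26 = 3 = D
  R(17) + F(5) = (17+5) mod 26 = 22 = W
  A(0) + Y(24) = (0+24) mod 26 = 24 = Y
  M(12) + F(5) = (12+5) mod 26 = 17 = R
  E(4) + Y(24) = (4+24) mod 26 = 2 = C
Ciphertext: DWYRC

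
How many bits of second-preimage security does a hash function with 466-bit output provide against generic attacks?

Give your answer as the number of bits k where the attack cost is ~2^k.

Step 1: The hash has a 466-bit output.
Step 2: Second-preimage resistance means: given a specific input x, it should be infeasible to find a different y with h(y) = h(x).
With a 466-bit output, a generic search for a second preimage costs about 2^466 evaluations (each trial matches the fixed target with probability 2^-466).
Step 3: Security level = 466 bits.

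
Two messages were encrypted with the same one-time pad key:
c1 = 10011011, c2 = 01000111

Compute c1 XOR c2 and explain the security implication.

Step 1: c1 XOR c2 = (m1 XOR k) XOR (m2 XOR k).
Step 2: By XOR associativity/commutativity: = m1 XOR m2 XOR k XOR k = m1 XOR m2.
Step 3: 10011011 XOR 01000111 = 11011100 = 220.
Step 4: The key cancels out! An attacker learns m1 XOR m2 = 220, revealing the relationship between plaintexts.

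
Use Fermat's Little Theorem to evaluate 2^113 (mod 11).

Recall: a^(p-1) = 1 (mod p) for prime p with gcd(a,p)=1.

Step 1: Since 11 is prime, by Fermat's Little Theorem: 2^10 = 1 (mod 11).
Step 2: Reduce exponent: 113 mod 10 = 3.
Step 3: So 2^113 = 2^3 (mod 11).
Step 4: 2^3 mod 11 = 8.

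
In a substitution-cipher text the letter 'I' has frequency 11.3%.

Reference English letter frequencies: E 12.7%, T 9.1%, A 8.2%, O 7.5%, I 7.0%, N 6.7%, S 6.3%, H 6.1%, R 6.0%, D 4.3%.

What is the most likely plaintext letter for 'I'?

Step 1: The observed frequency is 11.3%.
Step 2: Compare with English frequencies:
  E: 12.7% (difference: 1.4%) <-- closest
  T: 9.1% (difference: 2.2%)
  A: 8.2% (difference: 3.1%)
  O: 7.5% (difference: 3.8%)
  I: 7.0% (difference: 4.3%)
  N: 6.7% (difference: 4.6%)
  S: 6.3% (difference: 5.0%)
  H: 6.1% (difference: 5.2%)
  R: 6.0% (difference: 5.3%)
  D: 4.3% (difference: 7.0%)
Step 3: 'I' most likely represents 'E' (frequency 12.7%).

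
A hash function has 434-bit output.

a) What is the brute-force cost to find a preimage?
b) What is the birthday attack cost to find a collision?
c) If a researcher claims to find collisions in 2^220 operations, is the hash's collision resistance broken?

Step 1: Preimage resistance requires brute-force of 2^434 operations.
Step 2: Collision resistance (birthday bound) = 2^(434/2) = 2^217.
Step 3: The claimed attack costs 2^220 operations.
Step 4: Since 2^220 >= 2^217, the claimed attack is no faster than the generic birthday attack, so this does not break collision resistance.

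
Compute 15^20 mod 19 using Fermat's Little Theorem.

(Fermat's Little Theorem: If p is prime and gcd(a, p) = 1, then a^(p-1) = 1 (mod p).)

Step 1: Since 19 is prime, by Fermat's Little Theorem: 15^18 = 1 (mod 19).
Step 2: Reduce exponent: 20 mod 18 = 2.
Step 3: So 15^20 = 15^2 (mod 19).
Step 4: 15^2 mod 19 = 16.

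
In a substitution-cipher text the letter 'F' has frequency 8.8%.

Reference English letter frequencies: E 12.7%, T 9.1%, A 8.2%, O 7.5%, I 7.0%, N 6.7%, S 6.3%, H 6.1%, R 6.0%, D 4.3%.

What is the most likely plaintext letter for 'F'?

Step 1: The observed frequency is 8.8%.
Step 2: Compare with English frequencies:
  E: 12.7% (difference: 3.9%)
  T: 9.1% (difference: 0.3%) <-- closest
  A: 8.2% (difference: 0.6%)
  O: 7.5% (difference: 1.3%)
  I: 7.0% (difference: 1.8%)
  N: 6.7% (difference: 2.1%)
  S: 6.3% (difference: 2.5%)
  H: 6.1% (difference: 2.7%)
  R: 6.0% (difference: 2.8%)
  D: 4.3% (difference: 4.5%)
Step 3: 'F' most likely represents 'T' (frequency 9.1%).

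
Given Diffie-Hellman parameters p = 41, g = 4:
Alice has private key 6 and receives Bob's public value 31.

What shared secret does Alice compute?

Step 1: s = B^a mod p = 31^6 mod 41.
  31^1 mod 41 = 31
  31^2 mod 41 = (31 * 31) mod 41 = 18
  31^3 mod 41 = (18 * 31) mod 41 = 25
  31^4 mod 41 = (25 * 31) mod 41 = 37
  31^5 mod 41 = (37 * 31) mod 41 = 40
  31^6 mod 41 = (40 * 31) mod 41 = 10
Result: shared secret = 10.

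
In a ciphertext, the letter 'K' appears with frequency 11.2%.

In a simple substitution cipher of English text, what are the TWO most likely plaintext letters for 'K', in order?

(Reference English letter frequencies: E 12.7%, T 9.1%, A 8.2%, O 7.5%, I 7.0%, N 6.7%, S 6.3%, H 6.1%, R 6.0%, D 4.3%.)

Step 1: Observed frequency of 'K' is 11.2%.
Step 2: Compute distances to each reference frequency and sort:
  E (12.7%): difference = 1.5% <-- BEST
  T (9.1%): difference = 2.1% <-- RUNNER-UP
  A (8.2%): difference = 3.0%
  O (7.5%): difference = 3.7%
  I (7.0%): difference = 4.2%
Step 3: Most likely is 'E' (12.7%, diff 1.5%); second most likely is 'T' (9.1%, diff 2.1%).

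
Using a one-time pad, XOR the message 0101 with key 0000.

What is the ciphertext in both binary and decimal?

Step 1: Write out the XOR operation bit by bit:
  Message: 0101
  Key:     0000
  XOR:     0101
Step 2: Convert to decimal: 0101 = 5.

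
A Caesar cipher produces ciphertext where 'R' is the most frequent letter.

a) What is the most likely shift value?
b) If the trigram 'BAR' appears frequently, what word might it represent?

Step 1: In English, 'E' is the most frequent letter (12.7%).
Step 2: The most frequent ciphertext letter is 'R' (position 17).
Step 3: Shift = (17 - 4) mod 26 = 13.
Step 4: Decrypt 'BAR' by shifting back 13:
  B -> O
  A -> N
  R -> E
Step 5: 'BAR' decrypts to 'ONE'.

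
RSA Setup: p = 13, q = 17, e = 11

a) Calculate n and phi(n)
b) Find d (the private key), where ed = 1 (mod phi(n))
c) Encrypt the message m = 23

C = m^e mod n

Step 1: n = 13 * 17 = 221.
Step 2: phi(n) = (13-1)(17-1) = 12 * 16 = 192.
Step 3: Find d = 11^(-1) mod 192 = 35.
  Verify: 11 * 35 = 385 = 1 (mod 192).
Step 4: C = 23^11 mod 221 = 56.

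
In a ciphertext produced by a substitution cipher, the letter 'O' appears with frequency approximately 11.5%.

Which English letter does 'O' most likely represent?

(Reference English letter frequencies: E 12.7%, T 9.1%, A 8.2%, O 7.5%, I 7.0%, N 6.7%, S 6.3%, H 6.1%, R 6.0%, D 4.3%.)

Step 1: The observed frequency is 11.5%.
Step 2: Compare with English frequencies:
  E: 12.7% (difference: 1.2%) <-- closest
  T: 9.1% (difference: 2.4%)
  A: 8.2% (difference: 3.3%)
  O: 7.5% (difference: 4.0%)
  I: 7.0% (difference: 4.5%)
  N: 6.7% (difference: 4.8%)
  S: 6.3% (difference: 5.2%)
  H: 6.1% (difference: 5.4%)
  R: 6.0% (difference: 5.5%)
  D: 4.3% (difference: 7.2%)
Step 3: 'O' most likely represents 'E' (frequency 12.7%).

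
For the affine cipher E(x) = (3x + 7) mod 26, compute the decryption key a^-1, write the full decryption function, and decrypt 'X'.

Step 1: Find a^-1, the modular inverse of 3 mod 26.
Step 2: We need 3 * a^-1 = 1 (mod 26).
Step 3: 3 * 9 = 27 = 1 * 26 + 1, so a^-1 = 9.
Step 4: D(y) = 9(y - 7) mod 26.
Step 5: Apply to 'X' (y = 23): D(23) = 9 * (23 - 7) mod 26 = 9 * 16 mod 26 = 14 -> 'O'.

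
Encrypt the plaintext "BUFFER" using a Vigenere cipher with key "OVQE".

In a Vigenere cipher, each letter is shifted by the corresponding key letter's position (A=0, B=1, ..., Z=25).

Step 1: Repeat key to match plaintext length:
  Plaintext: BUFFER
  Key:       OVQEOV
Step 2: Encrypt each letter:
  B(1) + O(14) = (1+14) mod 26 = 15 = P
  U(20) + V(21) = (20+21) mod 26 = 15 = P
  F(5) + Q(16) = (5+16) mod 26 = 21 = V
  F(5) + E(4) = (5+4) mod 26 = 9 = J
  E(4) + O(14) = (4+14) mod 26 = 18 = S
  R(17) + V(21) = (17+21) mod 26 = 12 = M
Ciphertext: PPVJSM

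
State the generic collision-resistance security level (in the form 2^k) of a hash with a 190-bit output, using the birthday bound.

Step 1: The birthday paradox gives collision probability ~50% after sqrt(2^n) = 2^(n/2) hashes.
Step 2: For 190-bit output: 2^(190/2) = 2^95.
Step 3: Approximately 2^95 hash computations needed.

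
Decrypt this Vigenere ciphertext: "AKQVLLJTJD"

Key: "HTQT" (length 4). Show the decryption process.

Step 1: Key 'HTQT' has length 4. Extended key: HTQTHTQTHT
Step 2: Decrypt each position:
  A(0) - H(7) = 19 = T
  K(10) - T(19) = 17 = R
  Q(16) - Q(16) = 0 = A
  V(21) - T(19) = 2 = C
  L(11) - H(7) = 4 = E
  L(11) - T(19) = 18 = S
  J(9) - Q(16) = 19 = T
  T(19) - T(19) = 0 = A
  J(9) - H(7) = 2 = C
  D(3) - T(19) = 10 = K
Plaintext: TRACESTACK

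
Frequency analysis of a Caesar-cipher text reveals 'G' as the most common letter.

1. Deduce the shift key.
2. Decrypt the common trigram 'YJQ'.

Step 1: In English, 'E' is the most frequent letter (12.7%).
Step 2: The most frequent ciphertext letter is 'G' (position 6).
Step 3: Shift = (6 - 4) mod 26 = 2.
Step 4: Decrypt 'YJQ' by shifting back 2:
  Y -> W
  J -> H
  Q -> O
Step 5: 'YJQ' decrypts to 'WHO'.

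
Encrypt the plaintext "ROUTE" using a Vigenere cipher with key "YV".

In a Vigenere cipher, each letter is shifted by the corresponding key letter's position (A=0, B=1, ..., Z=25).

Step 1: Repeat key to match plaintext length:
  Plaintext: ROUTE
  Key:       YVYVY
Step 2: Encrypt each letter:
  R(17) + Y(24) = (17+24) mod 26 = 15 = P
  O(14) + V(21) = (14+21) mod 26 = 9 = J
  U(20) + Y(24) = (20+24) mod 26 = 18 = S
  T(19) + V(21) = (19+21) mod 26 = 14 = O
  E(4) + Y(24) = (4+24) mod 26 = 2 = C
Ciphertext: PJSOC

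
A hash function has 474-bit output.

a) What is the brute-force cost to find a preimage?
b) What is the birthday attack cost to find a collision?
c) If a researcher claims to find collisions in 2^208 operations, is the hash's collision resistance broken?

Step 1: Preimage resistance requires brute-force of 2^474 operations.
Step 2: Collision resistance (birthday bound) = 2^(474/2) = 2^237.
Step 3: The claimed attack costs 2^208 operations.
Step 4: Since 2^208 < 2^237, the claimed attack beats the generic birthday bound, so collision resistance is broken.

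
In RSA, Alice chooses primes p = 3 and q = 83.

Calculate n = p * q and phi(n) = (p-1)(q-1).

Step 1: n = p * q = 3 * 83 = 249.
Step 2: phi(n) = (p-1)(q-1) = 2 * 82 = 164.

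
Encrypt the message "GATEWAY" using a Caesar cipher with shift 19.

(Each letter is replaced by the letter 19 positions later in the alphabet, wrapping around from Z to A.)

Step 1: For each letter, shift forward by 19 positions (mod 26).
  G (position 6) -> position (6+19) mod 26 = 25 -> Z
  A (position 0) -> position (0+19) mod 26 = 19 -> T
  T (position 19) -> position (19+19) mod 26 = 12 -> M
  E (position 4) -> position (4+19) mod 26 = 23 -> X
  W (position 22) -> position (22+19) mod 26 = 15 -> P
  A (position 0) -> position (0+19) mod 26 = 19 -> T
  Y (position 24) -> position (24+19) mod 26 = 17 -> R
Result: ZTMXPTR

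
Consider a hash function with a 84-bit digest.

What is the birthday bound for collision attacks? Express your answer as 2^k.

Step 1: The birthday paradox gives collision probability ~50% after sqrt(2^n) = 2^(n/2) hashes.
Step 2: For 84-bit output: 2^(84/2) = 2^42.
Step 3: Approximately 2^42 hash computations needed.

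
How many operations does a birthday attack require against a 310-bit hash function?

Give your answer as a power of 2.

Step 1: The birthday paradox gives collision probability ~50% after sqrt(2^n) = 2^(n/2) hashes.
Step 2: For 310-bit output: 2^(310/2) = 2^155.
Step 3: Approximately 2^155 hash computations needed.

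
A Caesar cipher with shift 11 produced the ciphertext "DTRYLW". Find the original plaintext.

Step 1: Reverse the shift by subtracting 11 from each letter position.
  D (position 3) -> position (3-11) mod 26 = 18 -> S
  T (position 19) -> position (19-11) mod 26 = 8 -> I
  R (position 17) -> position (17-11) mod 26 = 6 -> G
  Y (position 24) -> position (24-11) mod 26 = 13 -> N
  L (position 11) -> position (11-11) mod 26 = 0 -> A
  W (position 22) -> position (22-11) mod 26 = 11 -> L
Decrypted message: SIGNAL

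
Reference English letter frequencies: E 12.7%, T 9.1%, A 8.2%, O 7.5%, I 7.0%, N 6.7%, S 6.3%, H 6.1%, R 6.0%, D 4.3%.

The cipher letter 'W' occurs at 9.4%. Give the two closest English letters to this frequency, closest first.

Step 1: Observed frequency of 'W' is 9.4%.
Step 2: Compute distances to each reference frequency and sort:
  T (9.1%): difference = 0.3% <-- BEST
  A (8.2%): difference = 1.2% <-- RUNNER-UP
  O (7.5%): difference = 1.9%
  I (7.0%): difference = 2.4%
  N (6.7%): difference = 2.7%
Step 3: Most likely is 'T' (9.1%, diff 0.3%); second most likely is 'A' (8.2%, diff 1.2%).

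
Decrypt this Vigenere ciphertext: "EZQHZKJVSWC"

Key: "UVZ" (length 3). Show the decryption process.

Step 1: Key 'UVZ' has length 3. Extended key: UVZUVZUVZUV
Step 2: Decrypt each position:
  E(4) - U(20) = 10 = K
  Z(25) - V(21) = 4 = E
  Q(16) - Z(25) = 17 = R
  H(7) - U(20) = 13 = N
  Z(25) - V(21) = 4 = E
  K(10) - Z(25) = 11 = L
  J(9) - U(20) = 15 = P
  V(21) - V(21) = 0 = A
  S(18) - Z(25) = 19 = T
  W(22) - U(20) = 2 = C
  C(2) - V(21) = 7 = H
Plaintext: KERNELPATCH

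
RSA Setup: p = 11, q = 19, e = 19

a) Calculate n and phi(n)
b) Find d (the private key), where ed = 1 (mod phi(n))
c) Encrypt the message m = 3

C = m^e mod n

Step 1: n = 11 * 19 = 209.
Step 2: phi(n) = (11-1)(19-1) = 10 * 18 = 180.
Step 3: Find d = 19^(-1) mod 180 = 19.
  Verify: 19 * 19 = 361 = 1 (mod 180).
Step 4: C = 3^19 mod 209 = 136.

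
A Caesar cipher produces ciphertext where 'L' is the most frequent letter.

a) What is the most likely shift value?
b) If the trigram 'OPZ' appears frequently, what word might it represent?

Step 1: In English, 'E' is the most frequent letter (12.7%).
Step 2: The most frequent ciphertext letter is 'L' (position 11).
Step 3: Shift = (11 - 4) mod 26 = 7.
Step 4: Decrypt 'OPZ' by shifting back 7:
  O -> H
  P -> I
  Z -> S
Step 5: 'OPZ' decrypts to 'HIS'.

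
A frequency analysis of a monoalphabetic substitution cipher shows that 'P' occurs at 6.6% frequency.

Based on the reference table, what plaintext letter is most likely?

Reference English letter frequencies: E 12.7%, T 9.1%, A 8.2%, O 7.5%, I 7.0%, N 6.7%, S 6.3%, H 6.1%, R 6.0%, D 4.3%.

Step 1: The observed frequency is 6.6%.
Step 2: Compare with English frequencies:
  E: 12.7% (difference: 6.1%)
  T: 9.1% (difference: 2.5%)
  A: 8.2% (difference: 1.6%)
  O: 7.5% (difference: 0.9%)
  I: 7.0% (difference: 0.4%)
  N: 6.7% (difference: 0.1%) <-- closest
  S: 6.3% (difference: 0.3%)
  H: 6.1% (difference: 0.5%)
  R: 6.0% (difference: 0.6%)
  D: 4.3% (difference: 2.3%)
Step 3: 'P' most likely represents 'N' (frequency 6.7%).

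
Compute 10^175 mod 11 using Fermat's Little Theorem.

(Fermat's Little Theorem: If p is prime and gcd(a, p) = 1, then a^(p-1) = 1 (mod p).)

Step 1: Since 11 is prime, by Fermat's Little Theorem: 10^10 = 1 (mod 11).
Step 2: Reduce exponent: 175 mod 10 = 5.
Step 3: So 10^175 = 10^5 (mod 11).
Step 4: 10^5 mod 11 = 10.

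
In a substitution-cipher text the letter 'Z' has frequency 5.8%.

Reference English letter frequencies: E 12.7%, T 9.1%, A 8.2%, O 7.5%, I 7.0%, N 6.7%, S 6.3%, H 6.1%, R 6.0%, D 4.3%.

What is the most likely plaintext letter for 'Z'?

Step 1: The observed frequency is 5.8%.
Step 2: Compare with English frequencies:
  E: 12.7% (difference: 6.9%)
  T: 9.1% (difference: 3.3%)
  A: 8.2% (difference: 2.4%)
  O: 7.5% (difference: 1.7%)
  I: 7.0% (difference: 1.2%)
  N: 6.7% (difference: 0.9%)
  S: 6.3% (difference: 0.5%)
  H: 6.1% (difference: 0.3%)
  R: 6.0% (difference: 0.2%) <-- closest
  D: 4.3% (difference: 1.5%)
Step 3: 'Z' most likely represents 'R' (frequency 6.0%).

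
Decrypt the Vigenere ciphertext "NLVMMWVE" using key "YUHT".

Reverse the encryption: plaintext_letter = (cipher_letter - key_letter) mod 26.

Step 1: Extend key: YUHTYUHT
Step 2: Decrypt each letter (c - k) mod 26:
  N(13) - Y(24) = (13-24) mod 26 = 15 = P
  L(11) - U(20) = (11-20) mod 26 = 17 = R
  V(21) - H(7) = (21-7) mod 26 = 14 = O
  M(12) - T(19) = (12-19) mod 26 = 19 = T
  M(12) - Y(24) = (12-24) mod 26 = 14 = O
  W(22) - U(20) = (22-20) mod 26 = 2 = C
  V(21) - H(7) = (21-7) mod 26 = 14 = O
  E(4) - T(19) = (4-19) mod 26 = 11 = L
Plaintext: PROTOCOL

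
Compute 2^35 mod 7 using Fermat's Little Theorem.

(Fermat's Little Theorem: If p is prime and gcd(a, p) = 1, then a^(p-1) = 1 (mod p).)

Step 1: Since 7 is prime, by Fermat's Little Theorem: 2^6 = 1 (mod 7).
Step 2: Reduce exponent: 35 mod 6 = 5.
Step 3: So 2^35 = 2^5 (mod 7).
Step 4: 2^5 mod 7 = 4.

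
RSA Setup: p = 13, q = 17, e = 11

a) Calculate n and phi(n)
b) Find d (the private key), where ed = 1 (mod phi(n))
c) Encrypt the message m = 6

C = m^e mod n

Step 1: n = 13 * 17 = 221.
Step 2: phi(n) = (13-1)(17-1) = 12 * 16 = 192.
Step 3: Find d = 11^(-1) mod 192 = 35.
  Verify: 11 * 35 = 385 = 1 (mod 192).
Step 4: C = 6^11 mod 221 = 141.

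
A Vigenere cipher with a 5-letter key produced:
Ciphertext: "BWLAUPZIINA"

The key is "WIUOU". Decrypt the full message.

Step 1: Key 'WIUOU' has length 5. Extended key: WIUOUWIUOUW
Step 2: Decrypt each position:
  B(1) - W(22) = 5 = F
  W(22) - I(8) = 14 = O
  L(11) - U(20) = 17 = R
  A(0) - O(14) = 12 = M
  U(20) - U(20) = 0 = A
  P(15) - W(22) = 19 = T
  Z(25) - I(8) = 17 = R
  I(8) - U(20) = 14 = O
  I(8) - O(14) = 20 = U
  N(13) - U(20) = 19 = T
  A(0) - W(22) = 4 = E
Plaintext: FORMATROUTE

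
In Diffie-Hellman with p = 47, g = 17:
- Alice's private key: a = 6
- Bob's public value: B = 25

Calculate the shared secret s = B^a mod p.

Step 1: s = B^a mod p = 25^6 mod 47.
  25^1 mod 47 = 25
  25^2 mod 47 = (25 * 25) mod 47 = 14
  25^3 mod 47 = (14 * 25) mod 47 = 21
  25^4 mod 47 = (21 * 25) mod 47 = 8
  25^5 mod 47 = (8 * 25) mod 47 = 12
  25^6 mod 47 = (12 * 25) mod 47 = 18
Result: shared secret = 18.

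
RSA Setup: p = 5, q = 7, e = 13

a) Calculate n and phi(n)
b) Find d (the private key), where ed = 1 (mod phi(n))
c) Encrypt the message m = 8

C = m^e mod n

Step 1: n = 5 * 7 = 35.
Step 2: phi(n) = (5-1)(7-1) = 4 * 6 = 24.
Step 3: Find d = 13^(-1) mod 24 = 13.
  Verify: 13 * 13 = 169 = 1 (mod 24).
Step 4: C = 8^13 mod 35 = 8.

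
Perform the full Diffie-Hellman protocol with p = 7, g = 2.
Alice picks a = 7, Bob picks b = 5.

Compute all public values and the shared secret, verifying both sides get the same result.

Step 1: A = g^a mod p = 2^7 mod 7 = 2.
Step 2: B = g^b mod p = 2^5 mod 7 = 4.
Step 3: Alice computes s = B^a mod p = 4^7 mod 7 = 4.
Step 4: Bob computes s = A^b mod p = 2^5 mod 7 = 4.
Both sides agree: shared secret = 4.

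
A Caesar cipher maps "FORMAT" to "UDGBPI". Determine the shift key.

Step 1: Compare first letters: F (position 5) -> U (position 20).
Step 2: Shift = (20 - 5) mod 26 = 15.
The shift value is 15.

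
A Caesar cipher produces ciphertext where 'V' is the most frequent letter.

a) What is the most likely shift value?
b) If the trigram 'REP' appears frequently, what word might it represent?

Step 1: In English, 'E' is the most frequent letter (12.7%).
Step 2: The most frequent ciphertext letter is 'V' (position 21).
Step 3: Shift = (21 - 4) mod 26 = 17.
Step 4: Decrypt 'REP' by shifting back 17:
  R -> A
  E -> N
  P -> Y
Step 5: 'REP' decrypts to 'ANY'.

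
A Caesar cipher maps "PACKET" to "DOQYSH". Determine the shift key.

Step 1: Compare first letters: P (position 15) -> D (position 3).
Step 2: Shift = (3 - 15) mod 26 = 14.
The shift value is 14.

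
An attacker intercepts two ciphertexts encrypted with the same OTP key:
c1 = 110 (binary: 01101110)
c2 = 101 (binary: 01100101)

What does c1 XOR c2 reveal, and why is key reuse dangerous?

Step 1: c1 XOR c2 = (m1 XOR k) XOR (m2 XOR k).
Step 2: By XOR associativity/commutativity: = m1 XOR m2 XOR k XOR k = m1 XOR m2.
Step 3: 01101110 XOR 01100101 = 00001011 = 11.
Step 4: The key cancels out! An attacker learns m1 XOR m2 = 11, revealing the relationship between plaintexts.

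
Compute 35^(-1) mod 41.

Step 1: We need x such that 35 * x = 1 (mod 41).
Step 2: Using the extended Euclidean algorithm or trial:
  35 * 34 = 1190 = 29 * 41 + 1.
Step 3: Since 1190 mod 41 = 1, the inverse is x = 34.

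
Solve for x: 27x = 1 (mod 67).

Step 1: We need x such that 27 * x = 1 (mod 67).
Step 2: Using the extended Euclidean algorithm or trial:
  27 * 5 = 135 = 2 * 67 + 1.
Step 3: Since 135 mod 67 = 1, the inverse is x = 5.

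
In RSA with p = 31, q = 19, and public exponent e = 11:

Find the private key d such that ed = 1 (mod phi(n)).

Step 1: n = 31 * 19 = 589.
Step 2: phi(n) = 30 * 18 = 540.
Step 3: Find d such that 11 * d = 1 (mod 540).
Step 4: d = 11^(-1) mod 540 = 491.
Verification: 11 * 491 = 5401 = 10 * 540 + 1.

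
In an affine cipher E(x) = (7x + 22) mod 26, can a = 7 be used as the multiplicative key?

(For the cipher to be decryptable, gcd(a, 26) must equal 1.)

Step 1: Compute gcd(7, 26).
Step 2: gcd(7, 26) = 1.
Since gcd = 1, 7 is coprime with 26, so it is a valid key.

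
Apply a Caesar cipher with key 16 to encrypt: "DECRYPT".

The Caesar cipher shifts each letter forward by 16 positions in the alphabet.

Step 1: For each letter, shift forward by 16 positions (mod 26).
  D (position 3) -> position (3+16) mod 26 = 19 -> T
  E (position 4) -> position (4+16) mod 26 = 20 -> U
  C (position 2) -> position (2+16) mod 26 = 18 -> S
  R (position 17) -> position (17+16) mod 26 = 7 -> H
  Y (position 24) -> position (24+16) mod 26 = 14 -> O
  P (position 15) -> position (15+16) mod 26 = 5 -> F
  T (position 19) -> position (19+16) mod 26 = 9 -> J
Result: TUSHOFJ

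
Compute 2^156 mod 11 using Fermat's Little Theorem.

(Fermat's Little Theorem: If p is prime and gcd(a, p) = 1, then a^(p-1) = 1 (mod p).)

Step 1: Since 11 is prime, by Fermat's Little Theorem: 2^10 = 1 (mod 11).
Step 2: Reduce exponent: 156 mod 10 = 6.
Step 3: So 2^156 = 2^6 (mod 11).
Step 4: 2^6 mod 11 = 9.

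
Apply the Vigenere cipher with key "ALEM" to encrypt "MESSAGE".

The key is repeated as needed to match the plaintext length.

Step 1: Repeat key to match plaintext length:
  Plaintext: MESSAGE
  Key:       ALEMALE
Step 2: Encrypt each letter:
  M(12) + A(0) = (12+0) mod 26 = 12 = M
  E(4) + L(11) = (4+11) mod 26 = 15 = P
  S(18) + E(4) = (18+4) mod 26 = 22 = W
  S(18) + M(12) = (18+12) mod 26 = 4 = E
  A(0) + A(0) = (0+0) mod 26 = 0 = A
  G(6) + L(11) = (6+11) mod 26 = 17 = R
  E(4) + E(4) = (4+4) mod 26 = 8 = I
Ciphertext: MPWEARI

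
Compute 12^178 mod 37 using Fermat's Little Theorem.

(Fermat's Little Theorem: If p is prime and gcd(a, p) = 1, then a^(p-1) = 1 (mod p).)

Step 1: Since 37 is prime, by Fermat's Little Theorem: 12^36 = 1 (mod 37).
Step 2: Reduce exponent: 178 mod 36 = 34.
Step 3: So 12^178 = 12^34 (mod 37).
Step 4: 12^34 mod 37 = 9.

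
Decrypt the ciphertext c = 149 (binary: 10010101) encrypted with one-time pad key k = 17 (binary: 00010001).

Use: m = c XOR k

Step 1: XOR ciphertext with key:
  Ciphertext: 10010101
  Key:        00010001
  XOR:        10000100
Step 2: Plaintext = 10000100 = 132 in decimal.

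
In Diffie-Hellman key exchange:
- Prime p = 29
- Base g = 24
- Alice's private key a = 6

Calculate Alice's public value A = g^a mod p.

Step 1: A = g^a mod p = 24^6 mod 29.
  24^1 mod 29 = 24
  24^2 mod 29 = (24 * 24) mod 29 = 25
  24^3 mod 29 = (25 * 24) mod 29 = 20
  24^4 mod 29 = (20 * 24) mod 29 = 16
  24^5 mod 29 = (16 * 24) mod 29 = 7
  24^6 mod 29 = (7 * 24) mod 29 = 23
Result: A = 23.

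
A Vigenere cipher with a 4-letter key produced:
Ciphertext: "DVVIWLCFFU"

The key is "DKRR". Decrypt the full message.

Step 1: Key 'DKRR' has length 4. Extended key: DKRRDKRRDK
Step 2: Decrypt each position:
  D(3) - D(3) = 0 = A
  V(21) - K(10) = 11 = L
  V(21) - R(17) = 4 = E
  I(8) - R(17) = 17 = R
  W(22) - D(3) = 19 = T
  L(11) - K(10) = 1 = B
  C(2) - R(17) = 11 = L
  F(5) - R(17) = 14 = O
  F(5) - D(3) = 2 = C
  U(20) - K(10) = 10 = K
Plaintext: ALERTBLOCK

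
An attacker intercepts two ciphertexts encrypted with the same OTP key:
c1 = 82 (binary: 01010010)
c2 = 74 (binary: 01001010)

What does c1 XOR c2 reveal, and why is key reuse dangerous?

Step 1: c1 XOR c2 = (m1 XOR k) XOR (m2 XOR k).
Step 2: By XOR associativity/commutativity: = m1 XOR m2 XOR k XOR k = m1 XOR m2.
Step 3: 01010010 XOR 01001010 = 00011000 = 24.
Step 4: The key cancels out! An attacker learns m1 XOR m2 = 24, revealing the relationship between plaintexts.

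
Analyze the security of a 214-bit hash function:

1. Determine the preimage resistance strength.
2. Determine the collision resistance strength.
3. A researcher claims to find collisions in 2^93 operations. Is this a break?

Step 1: Preimage resistance requires brute-force of 2^214 operations.
Step 2: Collision resistance (birthday bound) = 2^(214/2) = 2^107.
Step 3: The claimed attack costs 2^93 operations.
Step 4: Since 2^93 < 2^107, the claimed attack beats the generic birthday bound, so collision resistance is broken.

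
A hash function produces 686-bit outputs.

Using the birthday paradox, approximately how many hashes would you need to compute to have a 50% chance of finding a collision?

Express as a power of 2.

Step 1: The birthday paradox gives collision probability ~50% after sqrt(2^n) = 2^(n/2) hashes.
Step 2: For 686-bit output: 2^(686/2) = 2^343.
Step 3: Approximately 2^343 hash computations needed.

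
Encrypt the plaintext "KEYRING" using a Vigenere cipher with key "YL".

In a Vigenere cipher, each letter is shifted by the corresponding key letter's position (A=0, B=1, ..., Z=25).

Step 1: Repeat key to match plaintext length:
  Plaintext: KEYRING
  Key:       YLYLYLY
Step 2: Encrypt each letter:
  K(10) + Y(24) = (10+24) mod 26 = 8 = I
  E(4) + L(11) = (4+11) mod 26 = 15 = P
  Y(24) + Y(24) = (24+24) mod 26 = 22 = W
  R(17) + L(11) = (17+11) mod 26 = 2 = C
  I(8) + Y(24) = (8+24) mod 26 = 6 = G
  N(13) + L(11) = (13+11) mod 26 = 24 = Y
  G(6) + Y(24) = (6+24) mod 26 = 4 = E
Ciphertext: IPWCGYE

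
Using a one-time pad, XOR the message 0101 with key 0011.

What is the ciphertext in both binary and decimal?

Step 1: Write out the XOR operation bit by bit:
  Message: 0101
  Key:     0011
  XOR:     0110
Step 2: Convert to decimal: 0110 = 6.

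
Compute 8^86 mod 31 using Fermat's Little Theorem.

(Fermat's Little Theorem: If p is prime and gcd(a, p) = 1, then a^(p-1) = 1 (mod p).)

Step 1: Since 31 is prime, by Fermat's Little Theorem: 8^30 = 1 (mod 31).
Step 2: Reduce exponent: 86 mod 30 = 26.
Step 3: So 8^86 = 8^26 (mod 31).
Step 4: 8^26 mod 31 = 8.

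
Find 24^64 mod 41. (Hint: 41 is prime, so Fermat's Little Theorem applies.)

Step 1: Since 41 is prime, by Fermat's Little Theorem: 24^40 = 1 (mod 41).
Step 2: Reduce exponent: 64 mod 40 = 24.
Step 3: So 24^64 = 24^24 (mod 41).
Step 4: 24^24 mod 41 = 37.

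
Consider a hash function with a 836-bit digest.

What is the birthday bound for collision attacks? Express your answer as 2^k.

Step 1: The birthday paradox gives collision probability ~50% after sqrt(2^n) = 2^(n/2) hashes.
Step 2: For 836-bit output: 2^(836/2) = 2^418.
Step 3: Approximately 2^418 hash computations needed.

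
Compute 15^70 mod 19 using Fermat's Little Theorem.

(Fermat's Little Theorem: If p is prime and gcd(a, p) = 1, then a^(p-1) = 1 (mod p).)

Step 1: Since 19 is prime, by Fermat's Little Theorem: 15^18 = 1 (mod 19).
Step 2: Reduce exponent: 70 mod 18 = 16.
Step 3: So 15^70 = 15^16 (mod 19).
Step 4: 15^16 mod 19 = 6.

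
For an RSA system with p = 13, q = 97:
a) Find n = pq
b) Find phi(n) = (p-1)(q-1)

Step 1: n = p * q = 13 * 97 = 1261.
Step 2: phi(n) = (p-1)(q-1) = 12 * 96 = 1152.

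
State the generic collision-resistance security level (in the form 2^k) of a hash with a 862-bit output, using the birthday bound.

Step 1: The birthday paradox gives collision probability ~50% after sqrt(2^n) = 2^(n/2) hashes.
Step 2: For 862-bit output: 2^(862/2) = 2^431.
Step 3: Approximately 2^431 hash computations needed.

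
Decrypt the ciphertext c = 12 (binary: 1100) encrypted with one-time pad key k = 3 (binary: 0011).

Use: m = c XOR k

Step 1: XOR ciphertext with key:
  Ciphertext: 1100
  Key:        0011
  XOR:        1111
Step 2: Plaintext = 1111 = 15 in decimal.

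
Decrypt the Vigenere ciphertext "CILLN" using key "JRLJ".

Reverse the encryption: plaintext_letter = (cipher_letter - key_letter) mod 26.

Step 1: Extend key: JRLJJ
Step 2: Decrypt each letter (c - k) mod 26:
  C(2) - J(9) = (2-9) mod 26 = 19 = T
  I(8) - R(17) = (8-17) mod 26 = 17 = R
  L(11) - L(11) = (11-11) mod 26 = 0 = A
  L(11) - J(9) = (11-9) mod 26 = 2 = C
  N(13) - J(9) = (13-9) mod 26 = 4 = E
Plaintext: TRACE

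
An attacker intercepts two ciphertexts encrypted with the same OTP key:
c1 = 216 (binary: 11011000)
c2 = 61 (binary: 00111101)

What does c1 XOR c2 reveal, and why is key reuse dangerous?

Step 1: c1 XOR c2 = (m1 XOR k) XOR (m2 XOR k).
Step 2: By XOR associativity/commutativity: = m1 XOR m2 XOR k XOR k = m1 XOR m2.
Step 3: 11011000 XOR 00111101 = 11100101 = 229.
Step 4: The key cancels out! An attacker learns m1 XOR m2 = 229, revealing the relationship between plaintexts.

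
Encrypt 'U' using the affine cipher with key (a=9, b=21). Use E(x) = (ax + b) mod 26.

Step 1: Convert 'U' to number: x = 20.
Step 2: E(20) = (9 * 20 + 21) mod 26 = 201 mod 26 = 19.
Step 3: Convert 19 back to letter: T.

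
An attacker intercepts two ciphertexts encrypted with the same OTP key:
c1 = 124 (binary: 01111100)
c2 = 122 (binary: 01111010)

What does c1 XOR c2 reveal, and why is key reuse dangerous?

Step 1: c1 XOR c2 = (m1 XOR k) XOR (m2 XOR k).
Step 2: By XOR associativity/commutativity: = m1 XOR m2 XOR k XOR k = m1 XOR m2.
Step 3: 01111100 XOR 01111010 = 00000110 = 6.
Step 4: The key cancels out! An attacker learns m1 XOR m2 = 6, revealing the relationship between plaintexts.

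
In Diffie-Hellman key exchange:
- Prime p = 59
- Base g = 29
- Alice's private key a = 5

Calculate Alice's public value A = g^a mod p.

Step 1: A = g^a mod p = 29^5 mod 59.
  29^1 mod 59 = 29
  29^2 mod 59 = (29 * 29) mod 59 = 15
  29^3 mod 59 = (15 * 29) mod 59 = 22
  29^4 mod 59 = (22 * 29) mod 59 = 48
  29^5 mod 59 = (48 * 29) mod 59 = 35
Result: A = 35.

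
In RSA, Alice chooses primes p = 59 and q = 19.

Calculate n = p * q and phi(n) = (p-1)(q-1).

Step 1: n = p * q = 59 * 19 = 1121.
Step 2: phi(n) = (p-1)(q-1) = 58 * 18 = 1044.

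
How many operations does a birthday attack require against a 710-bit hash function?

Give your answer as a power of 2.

Step 1: The birthday paradox gives collision probability ~50% after sqrt(2^n) = 2^(n/2) hashes.
Step 2: For 710-bit output: 2^(710/2) = 2^355.
Step 3: Approximately 2^355 hash computations needed.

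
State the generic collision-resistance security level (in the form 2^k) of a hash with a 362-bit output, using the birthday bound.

Step 1: The birthday paradox gives collision probability ~50% after sqrt(2^n) = 2^(n/2) hashes.
Step 2: For 362-bit output: 2^(362/2) = 2^181.
Step 3: Approximately 2^181 hash computations needed.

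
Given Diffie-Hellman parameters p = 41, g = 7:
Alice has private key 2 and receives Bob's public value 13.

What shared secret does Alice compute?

Step 1: s = B^a mod p = 13^2 mod 41.
  13^1 mod 41 = 13
  13^2 mod 41 = (13 * 13) mod 41 = 5
Result: shared secret = 5.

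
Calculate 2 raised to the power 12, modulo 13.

Step 1: Compute 2^12 mod 13 step by step, reducing modulo 13 at each step.
  2^1 mod 13 = 2
  2^2 mod 13 = (2 * 2) mod 13 = 4
  2^3 mod 13 = (4 * 2) mod 13 = 8
  2^4 mod 13 = (8 * 2) mod 13 = 3
  2^5 mod 13 = (3 * 2) mod 13 = 6
  2^6 mod 13 = (6 * 2) mod 13 = 12
  2^7 mod 13 = (12 * 2) mod 13 = 11
  2^8 mod 13 = (11 * 2) mod 13 = 9
  2^9 mod 13 = (9 * 2) mod 13 = 5
  2^10 mod 13 = (5 * 2) mod 13 = 10
  2^11 mod 13 = (10 * 2) mod 13 = 7
  2^12 mod 13 = (7 * 2) mod 13 = 1
Step 2: Result = 1.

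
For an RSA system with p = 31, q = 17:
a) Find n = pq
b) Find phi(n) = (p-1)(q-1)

Step 1: n = p * q = 31 * 17 = 527.
Step 2: phi(n) = (p-1)(q-1) = 30 * 16 = 480.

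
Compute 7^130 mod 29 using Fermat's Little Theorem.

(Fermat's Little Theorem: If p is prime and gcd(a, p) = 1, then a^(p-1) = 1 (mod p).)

Step 1: Since 29 is prime, by Fermat's Little Theorem: 7^28 = 1 (mod 29).
Step 2: Reduce exponent: 130 mod 28 = 18.
Step 3: So 7^130 = 7^18 (mod 29).
Step 4: 7^18 mod 29 = 23.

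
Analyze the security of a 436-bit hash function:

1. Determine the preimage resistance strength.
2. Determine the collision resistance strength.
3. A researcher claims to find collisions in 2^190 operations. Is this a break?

Step 1: Preimage resistance requires brute-force of 2^436 operations.
Step 2: Collision resistance (birthday bound) = 2^(436/2) = 2^218.
Step 3: The claimed attack costs 2^190 operations.
Step 4: Since 2^190 < 2^218, the claimed attack beats the generic birthday bound, so collision resistance is broken.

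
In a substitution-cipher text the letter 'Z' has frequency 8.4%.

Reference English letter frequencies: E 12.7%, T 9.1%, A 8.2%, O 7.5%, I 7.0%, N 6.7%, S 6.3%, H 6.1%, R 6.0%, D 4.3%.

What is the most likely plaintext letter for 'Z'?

Step 1: The observed frequency is 8.4%.
Step 2: Compare with English frequencies:
  E: 12.7% (difference: 4.3%)
  T: 9.1% (difference: 0.7%)
  A: 8.2% (difference: 0.2%) <-- closest
  O: 7.5% (difference: 0.9%)
  I: 7.0% (difference: 1.4%)
  N: 6.7% (difference: 1.7%)
  S: 6.3% (difference: 2.1%)
  H: 6.1% (difference: 2.3%)
  R: 6.0% (difference: 2.4%)
  D: 4.3% (difference: 4.1%)
Step 3: 'Z' most likely represents 'A' (frequency 8.2%).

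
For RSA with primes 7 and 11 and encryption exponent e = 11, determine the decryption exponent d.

Step 1: n = 7 * 11 = 77.
Step 2: phi(n) = 6 * 10 = 60.
Step 3: Find d such that 11 * d = 1 (mod 60).
Step 4: d = 11^(-1) mod 60 = 11.
Verification: 11 * 11 = 121 = 2 * 60 + 1.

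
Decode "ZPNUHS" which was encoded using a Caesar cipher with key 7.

Step 1: Reverse the shift by subtracting 7 from each letter position.
  Z (position 25) -> position (25-7) mod 26 = 18 -> S
  P (position 15) -> position (15-7) mod 26 = 8 -> I
  N (position 13) -> position (13-7) mod 26 = 6 -> G
  U (position 20) -> position (20-7) mod 26 = 13 -> N
  H (position 7) -> position (7-7) mod 26 = 0 -> A
  S (position 18) -> position (18-7) mod 26 = 11 -> L
Decrypted message: SIGNAL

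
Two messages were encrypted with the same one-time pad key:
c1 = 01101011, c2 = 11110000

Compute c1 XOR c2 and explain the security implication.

Step 1: c1 XOR c2 = (m1 XOR k) XOR (m2 XOR k).
Step 2: By XOR associativity/commutativity: = m1 XOR m2 XOR k XOR k = m1 XOR m2.
Step 3: 01101011 XOR 11110000 = 10011011 = 155.
Step 4: The key cancels out! An attacker learns m1 XOR m2 = 155, revealing the relationship between plaintexts.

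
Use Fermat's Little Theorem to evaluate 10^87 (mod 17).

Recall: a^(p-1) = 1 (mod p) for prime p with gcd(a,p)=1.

Step 1: Since 17 is prime, by Fermat's Little Theorem: 10^16 = 1 (mod 17).
Step 2: Reduce exponent: 87 mod 16 = 7.
Step 3: So 10^87 = 10^7 (mod 17).
Step 4: 10^7 mod 17 = 5.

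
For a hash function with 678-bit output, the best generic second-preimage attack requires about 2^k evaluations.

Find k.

Step 1: The hash has a 678-bit output.
Step 2: Second-preimage resistance means: given a specific input x, it should be infeasible to find a different y with h(y) = h(x).
With a 678-bit output, a generic search for a second preimage costs about 2^678 evaluations (each trial matches the fixed target with probability 2^-678).
Step 3: Security level = 678 bits.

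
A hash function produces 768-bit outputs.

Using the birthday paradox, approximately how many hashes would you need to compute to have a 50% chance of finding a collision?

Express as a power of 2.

Step 1: The birthday paradox gives collision probability ~50% after sqrt(2^n) = 2^(n/2) hashes.
Step 2: For 768-bit output: 2^(768/2) = 2^384.
Step 3: Approximately 2^384 hash computations needed.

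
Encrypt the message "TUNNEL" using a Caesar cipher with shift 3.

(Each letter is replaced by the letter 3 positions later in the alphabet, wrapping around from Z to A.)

Step 1: For each letter, shift forward by 3 positions (mod 26).
  T (position 19) -> position (19+3) mod 26 = 22 -> W
  U (position 20) -> position (20+3) mod 26 = 23 -> X
  N (position 13) -> position (13+3) mod 26 = 16 -> Q
  N (position 13) -> position (13+3) mod 26 = 16 -> Q
  E (position 4) -> position (4+3) mod 26 = 7 -> H
  L (position 11) -> position (11+3) mod 26 = 14 -> O
Result: WXQQHO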